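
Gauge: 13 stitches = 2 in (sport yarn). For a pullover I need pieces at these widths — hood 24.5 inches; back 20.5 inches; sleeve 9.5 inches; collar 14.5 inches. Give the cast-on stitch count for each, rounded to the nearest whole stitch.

Rate = 13/2 = 6.5 sts per in.
hood: 24.5 × 6.5 = 159.25 → 159.
back: 20.5 × 6.5 = 133.25 → 133.
sleeve: 9.5 × 6.5 = 61.75 → 62.
collar: 14.5 × 6.5 = 94.25 → 94.

hood 159; back 133; sleeve 62; collar 94.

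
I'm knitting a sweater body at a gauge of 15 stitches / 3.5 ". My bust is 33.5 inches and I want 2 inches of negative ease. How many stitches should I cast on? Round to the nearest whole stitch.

Finished = 33.5 − 2 = 31.5 in.
15 / 3.5 = 4.286 sts per inch.
31.50 × 4.286 = 135.00 sts.

CO 135 sts.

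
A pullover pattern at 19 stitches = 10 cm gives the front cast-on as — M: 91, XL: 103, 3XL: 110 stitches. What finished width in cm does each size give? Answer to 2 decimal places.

M 47.89 cm; XL 54.21 cm; 3XL 57.89 cm.

19/10 = 1.9 sts per cm.
M: 91 / 1.9 = 47.895 → 47.89 cm.
XL: 103 / 1.9 = 54.211 → 54.21 cm.
3XL: 110 / 1.9 = 57.895 → 57.89 cm.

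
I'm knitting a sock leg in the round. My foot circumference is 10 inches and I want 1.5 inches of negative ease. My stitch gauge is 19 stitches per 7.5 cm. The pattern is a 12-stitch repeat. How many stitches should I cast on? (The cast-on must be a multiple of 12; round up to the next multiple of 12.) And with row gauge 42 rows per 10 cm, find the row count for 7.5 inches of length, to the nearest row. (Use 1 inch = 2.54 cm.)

Cast on 60 stitches; work 80 rows.

Finished = 10 − 1.5 = 8.5 inches.
8.5 inches × 2.54 = 21.59 cm.
19/7.5 = 2.533 sts per cm; 21.59 × 2.533 = 54.69 sts.
Next multiple of 12 → 60.
7.5 inches = 19.05 cm; × 4.2 = 80.01 → 80 rows.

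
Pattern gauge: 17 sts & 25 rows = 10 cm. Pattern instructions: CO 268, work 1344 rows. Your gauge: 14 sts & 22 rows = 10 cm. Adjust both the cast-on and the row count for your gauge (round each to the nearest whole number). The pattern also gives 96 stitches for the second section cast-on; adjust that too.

Cast on 221 stitches; work 1183 rows; second section cast-on 79 stitches.

Stitches: 268 × 14/17 = 220.71 → 221.
Rows: 1344 × 22/25 = 1182.72 → 1183.
second section cast-on: 96 × 14/17 = 79.06 → 79.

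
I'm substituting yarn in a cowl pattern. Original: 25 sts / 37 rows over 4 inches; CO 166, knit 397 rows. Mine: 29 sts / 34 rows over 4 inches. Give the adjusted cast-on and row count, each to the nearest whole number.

Cast on 193 stitches; work 365 rows.

Stitches: 166 × 29/25 = 192.56 → 193.
Rows: 397 × 34/37 = 364.81 → 365.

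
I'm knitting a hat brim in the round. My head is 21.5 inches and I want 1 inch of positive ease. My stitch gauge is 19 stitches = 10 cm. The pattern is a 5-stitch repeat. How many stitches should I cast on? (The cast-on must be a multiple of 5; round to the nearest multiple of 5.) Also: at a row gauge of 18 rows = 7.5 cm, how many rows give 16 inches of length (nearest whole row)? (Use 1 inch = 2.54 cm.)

Finished = 21.5 + 1 = 22.5 inches.
22.5 inches × 2.54 = 57.15 cm.
19/10 = 1.9 sts per cm; 57.15 × 1.9 = 108.58 sts.
Nearest multiple of 5 → 110.
16 inches = 40.64 cm; × 2.4 = 97.54 → 98 rows.

Cast on 110 stitches; work 98 rows.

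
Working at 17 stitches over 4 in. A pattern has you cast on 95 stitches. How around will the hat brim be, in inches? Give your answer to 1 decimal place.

17 stitches / 4 inch = 4.25 stitches per inch.
95 / 4.25 = 22.35 inches.

22.4 inches.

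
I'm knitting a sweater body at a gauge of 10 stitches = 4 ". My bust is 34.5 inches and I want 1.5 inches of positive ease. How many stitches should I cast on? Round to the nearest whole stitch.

90 stitches.

Finished = 34.5 + 1.5 = 36 in.
10 / 4 = 2.5 sts per inch.
36.00 × 2.5 = 90.00 sts.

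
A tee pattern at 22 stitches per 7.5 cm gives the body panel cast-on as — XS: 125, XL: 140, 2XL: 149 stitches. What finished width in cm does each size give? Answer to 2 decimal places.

XS 42.61 cm; XL 47.73 cm; 2XL 50.80 cm.

22/7.5 = 2.933 sts per cm.
XS: 125 / 2.933 = 42.614 → 42.61 cm.
XL: 140 / 2.933 = 47.727 → 47.73 cm.
2XL: 149 / 2.933 = 50.795 → 50.80 cm.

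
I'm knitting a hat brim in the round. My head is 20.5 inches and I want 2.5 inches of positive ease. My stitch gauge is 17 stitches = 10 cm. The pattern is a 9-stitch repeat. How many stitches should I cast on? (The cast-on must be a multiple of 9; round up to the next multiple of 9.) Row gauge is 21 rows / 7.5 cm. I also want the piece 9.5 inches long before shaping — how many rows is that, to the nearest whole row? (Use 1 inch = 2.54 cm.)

Finished = 20.5 + 2.5 = 23 inches.
23 inches × 2.54 = 58.42 cm.
17/10 = 1.7 sts per cm; 58.42 × 1.7 = 99.31 sts.
Next multiple of 9 → 108.
9.5 inches = 24.13 cm; × 2.8 = 67.56 → 68 rows.

Cast on 108 stitches; work 68 rows.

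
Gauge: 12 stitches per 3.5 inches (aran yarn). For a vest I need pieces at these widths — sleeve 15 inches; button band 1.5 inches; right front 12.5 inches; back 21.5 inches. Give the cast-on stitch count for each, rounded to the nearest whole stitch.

sleeve 51; button band 5; right front 43; back 74.

Rate = 12/3.5 = 3.429 sts per in.
sleeve: 15 × 3.429 = 51.43 → 51.
button band: 1.5 × 3.429 = 5.14 → 5.
right front: 12.5 × 3.429 = 42.86 → 43.
back: 21.5 × 3.429 = 73.71 → 74.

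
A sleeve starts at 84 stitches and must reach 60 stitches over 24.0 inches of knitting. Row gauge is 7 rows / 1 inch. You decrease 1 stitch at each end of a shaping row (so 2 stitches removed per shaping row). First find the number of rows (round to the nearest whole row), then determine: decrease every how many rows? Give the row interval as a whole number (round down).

Rows = 24.0 × 7 = 168.0 → 168 rows.
Stitches to remove: 24 → 12 shaping rows (at 2 st each).
168 / 12 = 14.00 → every 14 rows.

Decrease every 14th row.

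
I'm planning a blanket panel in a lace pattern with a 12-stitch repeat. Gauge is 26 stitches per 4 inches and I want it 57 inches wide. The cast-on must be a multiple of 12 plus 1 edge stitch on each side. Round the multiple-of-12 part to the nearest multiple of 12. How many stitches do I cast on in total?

26 / 4 = 6.5 sts per inch.
57 × 6.5 = 370.50 sts.
Less 2 edge sts → 368.50 for the repeat.
Nearest multiple of 12: 372.
Add back 2 edge sts → 374.

Cast on 374 stitches.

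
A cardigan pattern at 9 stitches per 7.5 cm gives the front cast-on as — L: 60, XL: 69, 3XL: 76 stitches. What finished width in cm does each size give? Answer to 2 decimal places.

L 50.00 cm; XL 57.50 cm; 3XL 63.33 cm.

9/7.5 = 1.2 sts per cm.
L: 60 / 1.2 = 50.000 → 50.00 cm.
XL: 69 / 1.2 = 57.500 → 57.50 cm.
3XL: 76 / 1.2 = 63.333 → 63.33 cm.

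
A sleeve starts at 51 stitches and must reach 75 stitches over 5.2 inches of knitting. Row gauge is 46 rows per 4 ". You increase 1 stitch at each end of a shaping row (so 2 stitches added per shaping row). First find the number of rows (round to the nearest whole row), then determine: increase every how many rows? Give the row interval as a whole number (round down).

Rows = 5.2 × 11.5 = 59.8 → 60 rows.
Stitches to add: 24 → 12 shaping rows (at 2 st each).
60 / 12 = 5.00 → every 5 rows.

Increase every 5th row.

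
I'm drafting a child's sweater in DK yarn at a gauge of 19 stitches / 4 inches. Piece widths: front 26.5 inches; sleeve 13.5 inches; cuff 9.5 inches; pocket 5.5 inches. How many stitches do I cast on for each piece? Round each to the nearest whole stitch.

front 126; sleeve 64; cuff 45; pocket 26.

Rate = 19/4 = 4.75 sts per in.
front: 26.5 × 4.75 = 125.88 → 126.
sleeve: 13.5 × 4.75 = 64.12 → 64.
cuff: 9.5 × 4.75 = 45.12 → 45.
pocket: 5.5 × 4.75 = 26.12 → 26.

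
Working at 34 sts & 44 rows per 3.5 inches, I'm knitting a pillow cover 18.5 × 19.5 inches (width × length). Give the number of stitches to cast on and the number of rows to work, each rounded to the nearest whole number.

Stitch gauge = 34/3.5 = 9.714 sts/in; 18.5 × 9.714 = 179.71 → 180 sts.
Row gauge = 44/3.5 = 12.571 rows/in; 19.5 × 12.571 = 245.14 → 245 rows.

Cast on 180 stitches and work 245 rows.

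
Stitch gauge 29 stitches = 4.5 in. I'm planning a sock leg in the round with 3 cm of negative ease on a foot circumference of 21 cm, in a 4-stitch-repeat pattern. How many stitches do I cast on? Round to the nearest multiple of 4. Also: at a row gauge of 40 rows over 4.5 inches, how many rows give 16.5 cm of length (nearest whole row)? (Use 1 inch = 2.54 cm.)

Cast on 44 stitches; work 58 rows.

Finished = 21 − 3 = 18 cm.
18 cm × 1/2.54 = 7.09 inches.
29/4.5 = 6.444 sts per in; 7.09 × 6.444 = 45.67 sts.
Nearest multiple of 4 → 44.
16.5 cm = 6.50 inches; × 8.889 = 57.74 → 58 rows.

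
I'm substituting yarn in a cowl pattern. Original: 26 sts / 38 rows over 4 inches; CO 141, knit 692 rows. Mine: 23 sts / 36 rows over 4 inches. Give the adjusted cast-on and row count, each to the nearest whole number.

Cast on 125 stitches; work 656 rows.

Stitches: 141 × 23/26 = 124.73 → 125.
Rows: 692 × 36/38 = 655.58 → 656.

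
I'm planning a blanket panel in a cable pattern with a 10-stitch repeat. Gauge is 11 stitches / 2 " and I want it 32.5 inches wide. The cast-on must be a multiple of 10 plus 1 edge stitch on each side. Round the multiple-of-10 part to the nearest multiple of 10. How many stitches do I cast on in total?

Cast on 182 stitches.

11 / 2 = 5.5 sts per inch.
32.5 × 5.5 = 178.75 sts.
Less 2 edge sts → 176.75 for the repeat.
Nearest multiple of 10: 180.
Add back 2 edge sts → 182.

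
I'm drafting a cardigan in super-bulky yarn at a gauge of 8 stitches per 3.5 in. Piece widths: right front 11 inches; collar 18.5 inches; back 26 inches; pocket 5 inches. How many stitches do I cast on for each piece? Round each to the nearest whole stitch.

Rate = 8/3.5 = 2.286 sts per in.
right front: 11 × 2.286 = 25.14 → 25.
collar: 18.5 × 2.286 = 42.29 → 42.
back: 26 × 2.286 = 59.43 → 59.
pocket: 5 × 2.286 = 11.43 → 11.

right front 25; collar 42; back 59; pocket 11.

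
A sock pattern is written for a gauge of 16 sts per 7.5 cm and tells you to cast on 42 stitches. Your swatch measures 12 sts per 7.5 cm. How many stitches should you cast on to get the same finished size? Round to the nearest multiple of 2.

Cast on 32 stitches.

Scale factor = 12 / 16 = 0.750.
42 × 12 / 16 = 31.50 sts.
→ 32 sts.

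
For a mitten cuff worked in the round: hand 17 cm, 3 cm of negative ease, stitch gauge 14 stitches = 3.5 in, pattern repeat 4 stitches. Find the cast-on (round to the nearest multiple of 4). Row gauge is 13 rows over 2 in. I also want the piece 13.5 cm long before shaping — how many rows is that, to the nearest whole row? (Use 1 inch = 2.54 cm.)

Finished = 17 − 3 = 14 cm.
14 cm × 1/2.54 = 5.51 inches.
14/3.5 = 4 sts per in; 5.51 × 4 = 22.05 sts.
Nearest multiple of 4 → 24.
13.5 cm = 5.31 inches; × 6.5 = 34.55 → 35 rows.

Cast on 24 stitches; work 35 rows.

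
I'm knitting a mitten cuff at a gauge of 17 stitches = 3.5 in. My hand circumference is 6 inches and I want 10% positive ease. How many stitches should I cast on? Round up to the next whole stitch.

Finished = 6 × 1.10 = 6.60 in.
17 / 3.5 = 4.857 sts per inch.
6.60 × 4.857 = 32.06 sts.
→ 33 sts.

Cast on 33 stitches.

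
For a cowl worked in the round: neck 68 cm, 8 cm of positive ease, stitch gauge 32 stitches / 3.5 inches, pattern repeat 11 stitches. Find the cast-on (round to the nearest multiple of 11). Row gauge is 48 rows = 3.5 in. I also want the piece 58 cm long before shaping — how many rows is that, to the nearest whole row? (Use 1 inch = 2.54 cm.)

Cast on 275 stitches; work 313 rows.

Finished = 68 + 8 = 76 cm.
76 cm × 1/2.54 = 29.92 inches.
32/3.5 = 9.143 sts per in; 29.92 × 9.143 = 273.57 sts.
Nearest multiple of 11 → 275.
58 cm = 22.83 inches; × 13.714 = 313.16 → 313 rows.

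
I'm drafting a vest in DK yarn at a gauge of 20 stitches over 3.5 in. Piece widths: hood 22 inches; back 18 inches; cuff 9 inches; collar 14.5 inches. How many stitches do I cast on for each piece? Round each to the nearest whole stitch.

Rate = 20/3.5 = 5.714 sts per in.
hood: 22 × 5.714 = 125.71 → 126.
back: 18 × 5.714 = 102.86 → 103.
cuff: 9 × 5.714 = 51.43 → 51.
collar: 14.5 × 5.714 = 82.86 → 83.

hood 126; back 103; cuff 51; collar 83.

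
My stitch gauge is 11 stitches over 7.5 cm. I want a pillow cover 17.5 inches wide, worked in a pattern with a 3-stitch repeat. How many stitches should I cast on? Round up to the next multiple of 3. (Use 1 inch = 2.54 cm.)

Cast on 66 stitches.

17.5 in = 17.5 × 2.54 = 44.45 cm.
11 / 7.5 = 1.467 sts/cm.
44.45 × 1.467 = 65.19 sts.
→ 66.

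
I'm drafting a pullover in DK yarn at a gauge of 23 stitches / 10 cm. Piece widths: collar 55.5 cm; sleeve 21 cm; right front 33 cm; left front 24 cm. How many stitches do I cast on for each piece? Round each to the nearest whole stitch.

collar 128; sleeve 48; right front 76; left front 55.

Rate = 23/10 = 2.3 sts per cm.
collar: 55.5 × 2.3 = 127.65 → 128.
sleeve: 21 × 2.3 = 48.30 → 48.
right front: 33 × 2.3 = 75.90 → 76.
left front: 24 × 2.3 = 55.20 → 55.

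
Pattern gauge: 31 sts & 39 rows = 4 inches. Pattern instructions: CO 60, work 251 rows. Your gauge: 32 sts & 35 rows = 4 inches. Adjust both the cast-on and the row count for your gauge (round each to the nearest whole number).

Stitches: 60 × 32/31 = 61.94 → 62.
Rows: 251 × 35/39 = 225.26 → 225.

Cast on 62 stitches; work 225 rows.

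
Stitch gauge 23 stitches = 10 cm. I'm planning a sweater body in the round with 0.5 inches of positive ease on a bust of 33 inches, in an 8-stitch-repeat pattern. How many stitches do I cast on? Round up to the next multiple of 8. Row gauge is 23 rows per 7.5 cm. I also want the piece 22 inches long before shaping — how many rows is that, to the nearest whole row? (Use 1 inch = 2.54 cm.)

Finished = 33 + 0.5 = 33.5 inches.
33.5 inches × 2.54 = 85.09 cm.
23/10 = 2.3 sts per cm; 85.09 × 2.3 = 195.71 sts.
Next multiple of 8 → 200.
22 inches = 55.88 cm; × 3.067 = 171.37 → 171 rows.

Cast on 200 stitches; work 171 rows.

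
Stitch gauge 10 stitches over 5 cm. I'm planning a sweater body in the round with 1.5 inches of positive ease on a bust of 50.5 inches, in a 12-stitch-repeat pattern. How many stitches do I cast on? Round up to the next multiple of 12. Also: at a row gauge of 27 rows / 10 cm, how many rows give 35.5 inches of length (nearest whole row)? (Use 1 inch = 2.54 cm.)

Cast on 276 stitches; work 243 rows.

Finished = 50.5 + 1.5 = 52 inches.
52 inches × 2.54 = 132.08 cm.
10/5 = 2 sts per cm; 132.08 × 2 = 264.16 sts.
Next multiple of 12 → 276.
35.5 inches = 90.17 cm; × 2.7 = 243.46 → 243 rows.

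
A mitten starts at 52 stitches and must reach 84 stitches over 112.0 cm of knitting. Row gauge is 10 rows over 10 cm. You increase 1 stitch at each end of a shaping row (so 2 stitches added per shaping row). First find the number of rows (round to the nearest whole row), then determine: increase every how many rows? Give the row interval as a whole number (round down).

Rows = 112.0 × 1 = 112.0 → 112 rows.
Stitches to add: 32 → 16 shaping rows (at 2 st each).
112 / 16 = 7.00 → every 7 rows.

Increase every 7th row.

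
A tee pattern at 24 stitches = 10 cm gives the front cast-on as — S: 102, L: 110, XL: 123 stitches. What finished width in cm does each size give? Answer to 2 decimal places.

24/10 = 2.4 sts per cm.
S: 102 / 2.4 = 42.500 → 42.50 cm.
L: 110 / 2.4 = 45.833 → 45.83 cm.
XL: 123 / 2.4 = 51.250 → 51.25 cm.

S 42.50 cm; L 45.83 cm; XL 51.25 cm.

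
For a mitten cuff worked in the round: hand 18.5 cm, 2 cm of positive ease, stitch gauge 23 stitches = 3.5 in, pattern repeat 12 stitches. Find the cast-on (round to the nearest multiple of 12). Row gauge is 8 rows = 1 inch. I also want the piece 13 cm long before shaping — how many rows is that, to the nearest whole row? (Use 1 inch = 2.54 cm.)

Finished = 18.5 + 2 = 20.5 cm.
20.5 cm × 1/2.54 = 8.07 inches.
23/3.5 = 6.571 sts per in; 8.07 × 6.571 = 53.04 sts.
Nearest multiple of 12 → 48.
13 cm = 5.12 inches; × 8 = 40.94 → 41 rows.

Cast on 48 stitches; work 41 rows.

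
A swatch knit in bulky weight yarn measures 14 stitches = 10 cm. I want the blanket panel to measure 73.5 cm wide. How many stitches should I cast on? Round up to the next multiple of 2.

14 stitches / 10 cm = 1.4 stitches per cm.
73.5 × 1.4 = 102.90 stitches.
Round up multiple of 2 → 104.

104 stitches.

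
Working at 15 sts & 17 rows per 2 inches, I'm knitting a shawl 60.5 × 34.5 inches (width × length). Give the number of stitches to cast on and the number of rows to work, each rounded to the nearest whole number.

Cast on 454 stitches and work 293 rows.

Stitch gauge = 15/2 = 7.5 sts/in; 60.5 × 7.5 = 453.75 → 454 sts.
Row gauge = 17/2 = 8.5 rows/in; 34.5 × 8.5 = 293.25 → 293 rows.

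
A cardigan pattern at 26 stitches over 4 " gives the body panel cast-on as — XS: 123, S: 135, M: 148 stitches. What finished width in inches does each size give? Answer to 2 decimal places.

XS 18.92 inches; S 20.77 inches; M 22.77 inches.

26/4 = 6.5 sts per in.
XS: 123 / 6.5 = 18.923 → 18.92 in.
S: 135 / 6.5 = 20.769 → 20.77 in.
M: 148 / 6.5 = 22.769 → 22.77 in.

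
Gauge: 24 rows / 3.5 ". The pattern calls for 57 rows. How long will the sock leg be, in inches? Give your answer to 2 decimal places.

24 rows / 3.5 inch = 6.857 rows per inch.
57 / 6.857 = 8.312 inches.

8.31 inches.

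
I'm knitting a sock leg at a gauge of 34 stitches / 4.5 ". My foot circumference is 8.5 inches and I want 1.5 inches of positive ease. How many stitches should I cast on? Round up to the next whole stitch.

Finished = 8.5 + 1.5 = 10 in.
34 / 4.5 = 7.556 sts per inch.
10.00 × 7.556 = 75.56 sts.
→ 76 sts.

76 stitches.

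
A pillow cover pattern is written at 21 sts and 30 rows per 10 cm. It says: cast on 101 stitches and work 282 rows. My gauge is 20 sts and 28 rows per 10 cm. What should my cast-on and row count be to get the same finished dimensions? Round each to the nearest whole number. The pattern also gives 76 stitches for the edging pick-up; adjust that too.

Stitches: 101 × 20/21 = 96.19 → 96.
Rows: 282 × 28/30 = 263.20 → 263.
edging pick-up: 76 × 20/21 = 72.38 → 72.

Cast on 96 stitches; work 263 rows; edging pick-up 72 stitches.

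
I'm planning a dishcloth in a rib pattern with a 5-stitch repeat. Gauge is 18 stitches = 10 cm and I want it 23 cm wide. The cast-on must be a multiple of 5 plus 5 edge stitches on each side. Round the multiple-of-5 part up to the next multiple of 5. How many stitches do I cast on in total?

Cast on 45 stitches.

18 / 10 = 1.8 sts per cm.
23 × 1.8 = 41.40 sts.
Less 10 edge sts → 31.40 for the repeat.
Next multiple of 5: 35.
Add back 10 edge sts → 45.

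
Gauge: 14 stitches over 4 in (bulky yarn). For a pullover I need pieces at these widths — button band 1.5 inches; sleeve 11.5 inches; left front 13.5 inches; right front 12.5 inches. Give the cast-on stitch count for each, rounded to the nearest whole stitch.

Rate = 14/4 = 3.5 sts per in.
button band: 1.5 × 3.5 = 5.25 → 5.
sleeve: 11.5 × 3.5 = 40.25 → 40.
left front: 13.5 × 3.5 = 47.25 → 47.
right front: 12.5 × 3.5 = 43.75 → 44.

button band 5; sleeve 40; left front 47; right front 44.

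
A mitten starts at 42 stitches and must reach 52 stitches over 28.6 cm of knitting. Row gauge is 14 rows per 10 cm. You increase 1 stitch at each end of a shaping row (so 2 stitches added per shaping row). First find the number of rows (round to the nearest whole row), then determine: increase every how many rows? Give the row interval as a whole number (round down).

Rows = 28.6 × 1.4 = 40.0 → 40 rows.
Stitches to add: 10 → 5 shaping rows (at 2 st each).
40 / 5 = 8.00 → every 8 rows.

Increase every 8th row.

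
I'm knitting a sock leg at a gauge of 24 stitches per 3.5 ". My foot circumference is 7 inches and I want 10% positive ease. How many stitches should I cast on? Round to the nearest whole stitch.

Finished = 7 × 1.10 = 7.70 in.
24 / 3.5 = 6.857 sts per inch.
7.70 × 6.857 = 52.80 sts.
→ 53 sts.

CO 53 sts.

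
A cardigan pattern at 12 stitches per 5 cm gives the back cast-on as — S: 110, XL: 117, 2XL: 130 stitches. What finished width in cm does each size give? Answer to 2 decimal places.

12/5 = 2.4 sts per cm.
S: 110 / 2.4 = 45.833 → 45.83 cm.
XL: 117 / 2.4 = 48.750 → 48.75 cm.
2XL: 130 / 2.4 = 54.167 → 54.17 cm.

S 45.83 cm; XL 48.75 cm; 2XL 54.17 cm.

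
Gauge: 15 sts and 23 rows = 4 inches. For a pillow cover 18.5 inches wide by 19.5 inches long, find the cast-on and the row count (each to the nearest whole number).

Cast on 69 stitches and work 112 rows.

Stitch gauge = 15/4 = 3.75 sts/in; 18.5 × 3.75 = 69.38 → 69 sts.
Row gauge = 23/4 = 5.75 rows/in; 19.5 × 5.75 = 112.12 → 112 rows.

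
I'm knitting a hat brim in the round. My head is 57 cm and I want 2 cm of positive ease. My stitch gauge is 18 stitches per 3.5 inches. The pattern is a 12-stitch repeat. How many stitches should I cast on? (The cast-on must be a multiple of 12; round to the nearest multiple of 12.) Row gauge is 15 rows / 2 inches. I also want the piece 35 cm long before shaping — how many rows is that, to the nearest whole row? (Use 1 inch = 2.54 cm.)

Finished = 57 + 2 = 59 cm.
59 cm × 1/2.54 = 23.23 inches.
18/3.5 = 5.143 sts per in; 23.23 × 5.143 = 119.46 sts.
Nearest multiple of 12 → 120.
35 cm = 13.78 inches; × 7.5 = 103.35 → 103 rows.

Cast on 120 stitches; work 103 rows.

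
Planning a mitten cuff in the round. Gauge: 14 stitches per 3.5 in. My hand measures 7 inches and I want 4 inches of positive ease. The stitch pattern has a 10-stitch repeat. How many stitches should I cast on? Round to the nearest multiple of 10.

CO 40 sts.

Finished = 7 + 4 = 11 inches.
14 / 3.5 = 4 sts/in.
11 × 4 = 44.00 sts.
Nearest multiple of 10: 40.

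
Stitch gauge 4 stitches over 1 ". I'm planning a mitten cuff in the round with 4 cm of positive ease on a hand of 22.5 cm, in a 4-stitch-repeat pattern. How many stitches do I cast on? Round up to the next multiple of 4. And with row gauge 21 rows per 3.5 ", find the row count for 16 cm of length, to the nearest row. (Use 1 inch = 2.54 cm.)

Finished = 22.5 + 4 = 26.5 cm.
26.5 cm × 1/2.54 = 10.43 inches.
4/1 = 4 sts per in; 10.43 × 4 = 41.73 sts.
Next multiple of 4 → 44.
16 cm = 6.30 inches; × 6 = 37.80 → 38 rows.

Cast on 44 stitches; work 38 rows.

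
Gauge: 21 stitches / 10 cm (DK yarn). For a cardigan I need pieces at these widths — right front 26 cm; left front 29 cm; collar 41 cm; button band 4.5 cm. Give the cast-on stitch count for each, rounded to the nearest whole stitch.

right front 55; left front 61; collar 86; button band 9.

Rate = 21/10 = 2.1 sts per cm.
right front: 26 × 2.1 = 54.60 → 55.
left front: 29 × 2.1 = 60.90 → 61.
collar: 41 × 2.1 = 86.10 → 86.
button band: 4.5 × 2.1 = 9.45 → 9.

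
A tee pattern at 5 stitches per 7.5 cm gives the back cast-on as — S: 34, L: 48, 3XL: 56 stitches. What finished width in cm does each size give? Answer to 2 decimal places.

S 51.00 cm; L 72.00 cm; 3XL 84.00 cm.

5/7.5 = 0.667 sts per cm.
S: 34 / 0.667 = 51.000 → 51.00 cm.
L: 48 / 0.667 = 72.000 → 72.00 cm.
3XL: 56 / 0.667 = 84.000 → 84.00 cm.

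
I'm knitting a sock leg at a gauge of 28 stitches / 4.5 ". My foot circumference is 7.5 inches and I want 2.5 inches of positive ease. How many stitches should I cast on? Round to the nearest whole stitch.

62 stitches.

Finished = 7.5 + 2.5 = 10 in.
28 / 4.5 = 6.222 sts per inch.
10.00 × 6.222 = 62.22 sts.
→ 62 sts.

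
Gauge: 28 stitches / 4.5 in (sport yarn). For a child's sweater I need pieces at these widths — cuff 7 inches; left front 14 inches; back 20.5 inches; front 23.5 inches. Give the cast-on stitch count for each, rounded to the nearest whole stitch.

cuff 44; left front 87; back 128; front 146.

Rate = 28/4.5 = 6.222 sts per in.
cuff: 7 × 6.222 = 43.56 → 44.
left front: 14 × 6.222 = 87.11 → 87.
back: 20.5 × 6.222 = 127.56 → 128.
front: 23.5 × 6.222 = 146.22 → 146.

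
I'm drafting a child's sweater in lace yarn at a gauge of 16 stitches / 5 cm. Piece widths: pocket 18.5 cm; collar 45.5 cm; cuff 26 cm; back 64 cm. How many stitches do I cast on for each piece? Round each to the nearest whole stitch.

Rate = 16/5 = 3.2 sts per cm.
pocket: 18.5 × 3.2 = 59.20 → 59.
collar: 45.5 × 3.2 = 145.60 → 146.
cuff: 26 × 3.2 = 83.20 → 83.
back: 64 × 3.2 = 204.80 → 205.

pocket 59; collar 146; cuff 83; back 205.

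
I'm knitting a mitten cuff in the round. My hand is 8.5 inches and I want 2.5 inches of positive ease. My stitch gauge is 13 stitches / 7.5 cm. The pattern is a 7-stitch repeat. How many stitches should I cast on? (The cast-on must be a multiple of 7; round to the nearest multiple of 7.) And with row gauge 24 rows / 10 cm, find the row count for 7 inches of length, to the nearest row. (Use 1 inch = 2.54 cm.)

Cast on 49 stitches; work 43 rows.

Finished = 8.5 + 2.5 = 11 inches.
11 inches × 2.54 = 27.94 cm.
13/7.5 = 1.733 sts per cm; 27.94 × 1.733 = 48.43 sts.
Nearest multiple of 7 → 49.
7 inches = 17.78 cm; × 2.4 = 42.67 → 43 rows.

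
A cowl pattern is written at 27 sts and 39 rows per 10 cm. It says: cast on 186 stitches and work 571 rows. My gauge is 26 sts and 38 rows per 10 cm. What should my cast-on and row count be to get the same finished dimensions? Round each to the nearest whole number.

Stitches: 186 × 26/27 = 179.11 → 179.
Rows: 571 × 38/39 = 556.36 → 556.

Cast on 179 stitches; work 556 rows.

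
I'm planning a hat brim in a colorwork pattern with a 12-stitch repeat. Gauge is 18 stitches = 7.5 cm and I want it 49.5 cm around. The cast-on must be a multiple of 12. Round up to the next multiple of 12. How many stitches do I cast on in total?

CO 120 sts.

18 / 7.5 = 2.4 sts per cm.
49.5 × 2.4 = 118.80 sts.
Next multiple of 12: 120.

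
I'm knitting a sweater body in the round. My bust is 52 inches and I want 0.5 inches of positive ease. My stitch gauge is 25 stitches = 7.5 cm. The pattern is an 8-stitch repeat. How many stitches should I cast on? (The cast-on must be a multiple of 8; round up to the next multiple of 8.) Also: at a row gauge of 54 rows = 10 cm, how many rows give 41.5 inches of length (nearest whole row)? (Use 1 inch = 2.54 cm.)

Cast on 448 stitches; work 569 rows.

Finished = 52 + 0.5 = 52.5 inches.
52.5 inches × 2.54 = 133.35 cm.
25/7.5 = 3.333 sts per cm; 133.35 × 3.333 = 444.50 sts.
Next multiple of 8 → 448.
41.5 inches = 105.41 cm; × 5.4 = 569.21 → 569 rows.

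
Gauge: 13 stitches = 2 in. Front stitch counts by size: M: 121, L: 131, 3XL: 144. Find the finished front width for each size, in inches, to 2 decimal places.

M 18.62 inches; L 20.15 inches; 3XL 22.15 inches.

13/2 = 6.5 sts per in.
M: 121 / 6.5 = 18.615 → 18.62 in.
L: 131 / 6.5 = 20.154 → 20.15 in.
3XL: 144 / 6.5 = 22.154 → 22.15 in.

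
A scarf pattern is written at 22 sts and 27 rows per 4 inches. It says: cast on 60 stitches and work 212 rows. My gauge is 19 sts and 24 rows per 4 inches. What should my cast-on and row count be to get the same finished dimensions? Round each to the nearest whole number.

Cast on 52 stitches; work 188 rows.

Stitches: 60 × 19/22 = 51.82 → 52.
Rows: 212 × 24/27 = 188.44 → 188.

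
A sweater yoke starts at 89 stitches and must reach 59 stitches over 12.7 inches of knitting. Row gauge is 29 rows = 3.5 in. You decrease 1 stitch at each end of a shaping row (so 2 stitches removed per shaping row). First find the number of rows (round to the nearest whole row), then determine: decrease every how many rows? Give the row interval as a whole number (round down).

Decrease every 7th row.

Rows = 12.7 × 8.286 = 105.2 → 105 rows.
Stitches to remove: 30 → 15 shaping rows (at 2 st each).
105 / 15 = 7.00 → every 7 rows.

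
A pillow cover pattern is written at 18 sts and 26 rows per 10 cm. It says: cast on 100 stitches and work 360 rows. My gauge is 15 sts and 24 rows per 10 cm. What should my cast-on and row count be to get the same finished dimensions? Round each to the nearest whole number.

Cast on 83 stitches; work 332 rows.

Stitches: 100 × 15/18 = 83.33 → 83.
Rows: 360 × 24/26 = 332.31 → 332.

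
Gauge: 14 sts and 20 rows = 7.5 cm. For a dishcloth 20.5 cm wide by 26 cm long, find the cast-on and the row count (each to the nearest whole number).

Cast on 38 stitches and work 69 rows.

Stitch gauge = 14/7.5 = 1.867 sts/cm; 20.5 × 1.867 = 38.27 → 38 sts.
Row gauge = 20/7.5 = 2.667 rows/cm; 26 × 2.667 = 69.33 → 69 rows.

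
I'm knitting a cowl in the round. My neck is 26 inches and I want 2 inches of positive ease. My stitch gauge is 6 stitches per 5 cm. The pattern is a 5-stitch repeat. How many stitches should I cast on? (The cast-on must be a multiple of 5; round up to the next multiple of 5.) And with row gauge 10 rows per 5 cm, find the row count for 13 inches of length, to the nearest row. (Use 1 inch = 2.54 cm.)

Finished = 26 + 2 = 28 inches.
28 inches × 2.54 = 71.12 cm.
6/5 = 1.2 sts per cm; 71.12 × 1.2 = 85.34 sts.
Next multiple of 5 → 90.
13 inches = 33.02 cm; × 2 = 66.04 → 66 rows.

Cast on 90 stitches; work 66 rows.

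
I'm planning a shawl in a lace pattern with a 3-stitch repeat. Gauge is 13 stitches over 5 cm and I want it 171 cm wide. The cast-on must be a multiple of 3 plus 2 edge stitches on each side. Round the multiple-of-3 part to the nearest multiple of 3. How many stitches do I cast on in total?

13 / 5 = 2.6 sts per cm.
171 × 2.6 = 444.60 sts.
Less 4 edge sts → 440.60 for the repeat.
Nearest multiple of 3: 441.
Add back 4 edge sts → 445.

CO 445 sts.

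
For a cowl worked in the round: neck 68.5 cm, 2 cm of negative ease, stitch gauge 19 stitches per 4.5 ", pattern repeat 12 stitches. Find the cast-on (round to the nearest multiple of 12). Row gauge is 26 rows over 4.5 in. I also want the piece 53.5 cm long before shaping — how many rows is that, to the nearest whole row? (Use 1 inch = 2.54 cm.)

Finished = 68.5 − 2 = 66.5 cm.
66.5 cm × 1/2.54 = 26.18 inches.
19/4.5 = 4.222 sts per in; 26.18 × 4.222 = 110.54 sts.
Nearest multiple of 12 → 108.
53.5 cm = 21.06 inches; × 5.778 = 121.70 → 122 rows.

Cast on 108 stitches; work 122 rows.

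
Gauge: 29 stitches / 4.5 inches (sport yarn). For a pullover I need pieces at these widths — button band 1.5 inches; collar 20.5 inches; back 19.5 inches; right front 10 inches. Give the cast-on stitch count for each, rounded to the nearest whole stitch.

button band 10; collar 132; back 126; right front 64.

Rate = 29/4.5 = 6.444 sts per in.
button band: 1.5 × 6.444 = 9.67 → 10.
collar: 20.5 × 6.444 = 132.11 → 132.
back: 19.5 × 6.444 = 125.67 → 126.
right front: 10 × 6.444 = 64.44 → 64.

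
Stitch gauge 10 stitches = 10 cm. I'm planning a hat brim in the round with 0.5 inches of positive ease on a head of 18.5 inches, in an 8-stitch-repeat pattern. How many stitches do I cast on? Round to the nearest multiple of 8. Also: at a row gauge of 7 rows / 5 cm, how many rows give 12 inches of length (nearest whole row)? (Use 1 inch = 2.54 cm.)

Cast on 48 stitches; work 43 rows.

Finished = 18.5 + 0.5 = 19 inches.
19 inches × 2.54 = 48.26 cm.
10/10 = 1 sts per cm; 48.26 × 1 = 48.26 sts.
Nearest multiple of 8 → 48.
12 inches = 30.48 cm; × 1.4 = 42.67 → 43 rows.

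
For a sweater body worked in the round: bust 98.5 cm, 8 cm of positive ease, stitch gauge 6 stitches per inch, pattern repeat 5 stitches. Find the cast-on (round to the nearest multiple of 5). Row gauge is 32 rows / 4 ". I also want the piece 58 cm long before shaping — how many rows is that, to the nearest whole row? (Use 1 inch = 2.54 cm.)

Cast on 250 stitches; work 183 rows.

Finished = 98.5 + 8 = 106.5 cm.
106.5 cm × 1/2.54 = 41.93 inches.
6/1 = 6 sts per in; 41.93 × 6 = 251.57 sts.
Nearest multiple of 5 → 250.
58 cm = 22.83 inches; × 8 = 182.68 → 183 rows.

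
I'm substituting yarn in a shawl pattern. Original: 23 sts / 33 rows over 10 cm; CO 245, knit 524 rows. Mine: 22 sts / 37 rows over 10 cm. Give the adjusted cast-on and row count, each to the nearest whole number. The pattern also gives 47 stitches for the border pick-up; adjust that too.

Cast on 234 stitches; work 588 rows; border pick-up 45 stitches.

Stitches: 245 × 22/23 = 234.35 → 234.
Rows: 524 × 37/33 = 587.52 → 588.
border pick-up: 47 × 22/23 = 44.96 → 45.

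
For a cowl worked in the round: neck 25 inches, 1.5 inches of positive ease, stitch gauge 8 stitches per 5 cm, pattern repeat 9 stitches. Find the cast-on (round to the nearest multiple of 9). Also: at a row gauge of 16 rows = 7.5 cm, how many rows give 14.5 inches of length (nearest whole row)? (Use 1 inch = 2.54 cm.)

Finished = 25 + 1.5 = 26.5 inches.
26.5 inches × 2.54 = 67.31 cm.
8/5 = 1.6 sts per cm; 67.31 × 1.6 = 107.70 sts.
Nearest multiple of 9 → 108.
14.5 inches = 36.83 cm; × 2.133 = 78.57 → 79 rows.

Cast on 108 stitches; work 79 rows.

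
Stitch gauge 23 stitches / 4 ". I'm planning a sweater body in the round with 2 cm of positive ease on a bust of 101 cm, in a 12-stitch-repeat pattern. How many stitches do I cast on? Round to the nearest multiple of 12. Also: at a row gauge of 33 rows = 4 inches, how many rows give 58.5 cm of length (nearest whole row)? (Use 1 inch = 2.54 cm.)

Cast on 228 stitches; work 190 rows.

Finished = 101 + 2 = 103 cm.
103 cm × 1/2.54 = 40.55 inches.
23/4 = 5.75 sts per in; 40.55 × 5.75 = 233.17 sts.
Nearest multiple of 12 → 228.
58.5 cm = 23.03 inches; × 8.25 = 190.01 → 190 rows.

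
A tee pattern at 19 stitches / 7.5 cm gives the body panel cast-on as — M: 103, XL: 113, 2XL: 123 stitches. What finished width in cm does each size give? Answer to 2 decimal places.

19/7.5 = 2.533 sts per cm.
M: 103 / 2.533 = 40.658 → 40.66 cm.
XL: 113 / 2.533 = 44.605 → 44.61 cm.
2XL: 123 / 2.533 = 48.553 → 48.55 cm.

M 40.66 cm; XL 44.61 cm; 2XL 48.55 cm.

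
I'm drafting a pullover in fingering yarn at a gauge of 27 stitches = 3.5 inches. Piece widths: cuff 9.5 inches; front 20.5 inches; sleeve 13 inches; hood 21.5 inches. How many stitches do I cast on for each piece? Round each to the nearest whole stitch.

cuff 73; front 158; sleeve 100; hood 166.

Rate = 27/3.5 = 7.714 sts per in.
cuff: 9.5 × 7.714 = 73.29 → 73.
front: 20.5 × 7.714 = 158.14 → 158.
sleeve: 13 × 7.714 = 100.29 → 100.
hood: 21.5 × 7.714 = 165.86 → 166.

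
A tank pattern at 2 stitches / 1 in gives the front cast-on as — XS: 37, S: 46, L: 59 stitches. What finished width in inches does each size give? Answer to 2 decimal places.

XS 18.50 inches; S 23.00 inches; L 29.50 inches.

2/1 = 2 sts per in.
XS: 37 / 2 = 18.500 → 18.50 in.
S: 46 / 2 = 23.000 → 23.00 in.
L: 59 / 2 = 29.500 → 29.50 in.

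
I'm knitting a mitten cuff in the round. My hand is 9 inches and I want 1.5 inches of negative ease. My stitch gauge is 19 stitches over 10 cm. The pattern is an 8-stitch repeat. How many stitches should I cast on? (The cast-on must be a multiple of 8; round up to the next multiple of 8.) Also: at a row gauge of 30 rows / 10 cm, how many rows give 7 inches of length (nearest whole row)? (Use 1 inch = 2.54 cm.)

Cast on 40 stitches; work 53 rows.

Finished = 9 − 1.5 = 7.5 inches.
7.5 inches × 2.54 = 19.05 cm.
19/10 = 1.9 sts per cm; 19.05 × 1.9 = 36.20 sts.
Next multiple of 8 → 40.
7 inches = 17.78 cm; × 3 = 53.34 → 53 rows.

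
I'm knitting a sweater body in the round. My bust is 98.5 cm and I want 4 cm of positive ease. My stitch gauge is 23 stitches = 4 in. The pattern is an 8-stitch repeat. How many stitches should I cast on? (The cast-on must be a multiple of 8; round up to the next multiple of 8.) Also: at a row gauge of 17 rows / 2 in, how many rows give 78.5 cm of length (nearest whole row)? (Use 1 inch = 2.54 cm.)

Cast on 240 stitches; work 263 rows.

Finished = 98.5 + 4 = 102.5 cm.
102.5 cm × 1/2.54 = 40.35 inches.
23/4 = 5.75 sts per in; 40.35 × 5.75 = 232.04 sts.
Next multiple of 8 → 240.
78.5 cm = 30.91 inches; × 8.5 = 262.70 → 263 rows.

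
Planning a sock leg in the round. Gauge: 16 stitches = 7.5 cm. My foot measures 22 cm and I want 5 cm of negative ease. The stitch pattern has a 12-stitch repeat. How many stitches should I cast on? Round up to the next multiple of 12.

Finished = 22 − 5 = 17 cm.
16 / 7.5 = 2.133 sts/cm.
17 × 2.133 = 36.27 sts.
Next multiple of 12: 48.

CO 48 sts.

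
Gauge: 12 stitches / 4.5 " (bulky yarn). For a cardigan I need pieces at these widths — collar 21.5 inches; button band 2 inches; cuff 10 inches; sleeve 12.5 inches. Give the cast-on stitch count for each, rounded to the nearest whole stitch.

Rate = 12/4.5 = 2.667 sts per in.
collar: 21.5 × 2.667 = 57.33 → 57.
button band: 2 × 2.667 = 5.33 → 5.
cuff: 10 × 2.667 = 26.67 → 27.
sleeve: 12.5 × 2.667 = 33.33 → 33.

collar 57; button band 5; cuff 27; sleeve 33.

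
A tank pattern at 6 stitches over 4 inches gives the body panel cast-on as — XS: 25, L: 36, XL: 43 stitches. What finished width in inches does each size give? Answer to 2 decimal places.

6/4 = 1.5 sts per in.
XS: 25 / 1.5 = 16.667 → 16.67 in.
L: 36 / 1.5 = 24.000 → 24.00 in.
XL: 43 / 1.5 = 28.667 → 28.67 in.

XS 16.67 inches; L 24.00 inches; XL 28.67 inches.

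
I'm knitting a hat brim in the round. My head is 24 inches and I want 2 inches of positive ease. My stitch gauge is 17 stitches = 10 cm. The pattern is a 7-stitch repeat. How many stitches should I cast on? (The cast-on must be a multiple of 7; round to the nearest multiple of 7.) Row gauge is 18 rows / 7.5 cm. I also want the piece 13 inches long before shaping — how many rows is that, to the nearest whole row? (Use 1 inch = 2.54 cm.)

Finished = 24 + 2 = 26 inches.
26 inches × 2.54 = 66.04 cm.
17/10 = 1.7 sts per cm; 66.04 × 1.7 = 112.27 sts.
Nearest multiple of 7 → 112.
13 inches = 33.02 cm; × 2.4 = 79.25 → 79 rows.

Cast on 112 stitches; work 79 rows.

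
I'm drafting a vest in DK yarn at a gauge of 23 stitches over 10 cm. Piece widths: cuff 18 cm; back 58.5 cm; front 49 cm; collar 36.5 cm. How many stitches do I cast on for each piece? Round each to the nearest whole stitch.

Rate = 23/10 = 2.3 sts per cm.
cuff: 18 × 2.3 = 41.40 → 41.
back: 58.5 × 2.3 = 134.55 → 135.
front: 49 × 2.3 = 112.70 → 113.
collar: 36.5 × 2.3 = 83.95 → 84.

cuff 41; back 135; front 113; collar 84.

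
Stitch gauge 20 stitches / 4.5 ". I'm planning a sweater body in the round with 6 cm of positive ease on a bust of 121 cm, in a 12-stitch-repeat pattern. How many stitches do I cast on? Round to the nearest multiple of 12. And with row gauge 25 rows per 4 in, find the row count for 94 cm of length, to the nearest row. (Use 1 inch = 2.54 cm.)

Cast on 228 stitches; work 231 rows.

Finished = 121 + 6 = 127 cm.
127 cm × 1/2.54 = 50.00 inches.
20/4.5 = 4.444 sts per in; 50.00 × 4.444 = 222.22 sts.
Nearest multiple of 12 → 228.
94 cm = 37.01 inches; × 6.25 = 231.30 → 231 rows.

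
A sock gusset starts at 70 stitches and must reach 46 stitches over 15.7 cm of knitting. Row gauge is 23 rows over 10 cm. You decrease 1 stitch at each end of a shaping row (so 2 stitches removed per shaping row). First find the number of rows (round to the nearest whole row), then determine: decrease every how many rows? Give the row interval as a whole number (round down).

Decrease every 3rd row.

Rows = 15.7 × 2.3 = 36.1 → 36 rows.
Stitches to remove: 24 → 12 shaping rows (at 2 st each).
36 / 12 = 3.00 → every 3 rows.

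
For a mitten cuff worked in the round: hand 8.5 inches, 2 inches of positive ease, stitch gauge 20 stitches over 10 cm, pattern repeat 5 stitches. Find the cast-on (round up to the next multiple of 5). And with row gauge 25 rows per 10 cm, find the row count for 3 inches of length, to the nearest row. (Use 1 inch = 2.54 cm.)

Finished = 8.5 + 2 = 10.5 inches.
10.5 inches × 2.54 = 26.67 cm.
20/10 = 2 sts per cm; 26.67 × 2 = 53.34 sts.
Next multiple of 5 → 55.
3 inches = 7.62 cm; × 2.5 = 19.05 → 19 rows.

Cast on 55 stitches; work 19 rows.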